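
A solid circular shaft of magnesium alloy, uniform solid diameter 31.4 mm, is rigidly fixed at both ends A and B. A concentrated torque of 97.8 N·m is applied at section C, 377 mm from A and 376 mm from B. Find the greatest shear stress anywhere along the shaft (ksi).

With uniform GJ and both ends fixed, compatibility θ_AC = θ_CB gives T_A·a = T_B·b, together with T_A + T_B = T₀.
T_A = T₀·b/(a+b) = 97.80·376/753.0 = 48.84 N·m; T_B = 48.96 N·m.
τ in each portion: τ_AC = 8.03×10^6 Pa, τ_CB = 8.06×10^6 Pa; maximum is in CB.
τ_max = T_CB·r/J = 48.96·0.0157/9.54×10^-8 = 8.055×10^6 Pa.

1.17 ksi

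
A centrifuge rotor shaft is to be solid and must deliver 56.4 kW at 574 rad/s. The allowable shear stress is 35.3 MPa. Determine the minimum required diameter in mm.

24.2 mm

ω = 574 rad/s, so T = P/ω = 56.4×10³ / 574.0 = 98.26 N·m.
For a solid shaft τ_max = 16T/(πd³), so d = (16T/(π τ_allow))^(1/3) = (16·98.26/(π·3.53×10^7))^(1/3) = 0.02420 m.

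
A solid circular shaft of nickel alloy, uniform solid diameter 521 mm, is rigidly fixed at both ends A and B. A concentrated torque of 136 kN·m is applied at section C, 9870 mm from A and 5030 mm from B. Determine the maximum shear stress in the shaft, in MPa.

3.24 MPa

With uniform GJ and both ends fixed, compatibility θ_AC = θ_CB gives T_A·a = T_B·b, together with T_A + T_B = T₀.
T_A = T₀·b/(a+b) = 136000·5030/14900 = 45910 N·m; T_B = 90090 N·m.
τ in each portion: τ_AC = 1.65×10^6 Pa, τ_CB = 3.24×10^6 Pa; maximum is in CB.
τ_max = T_CB·r/J = 90090·0.261/7.23×10^-3 = 3.244×10^6 Pa.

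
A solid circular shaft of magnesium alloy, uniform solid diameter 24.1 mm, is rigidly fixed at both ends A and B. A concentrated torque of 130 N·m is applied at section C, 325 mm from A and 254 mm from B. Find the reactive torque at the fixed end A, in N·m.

With uniform GJ and both ends fixed, compatibility θ_AC = θ_CB gives T_A·a = T_B·b, together with T_A + T_B = T₀.
T_A = T₀·b/(a+b) = 130.0·254/579.0 = 57.03 N·m; T_B = 72.97 N·m.

57.0 N·m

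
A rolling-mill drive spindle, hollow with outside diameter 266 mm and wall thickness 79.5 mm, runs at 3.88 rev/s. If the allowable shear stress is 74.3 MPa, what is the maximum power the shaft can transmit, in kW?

J = π(d_o⁴ − d_i⁴)/32 = π(0.266⁴ − 0.107⁴)/32 = 4.786×10^-4 m⁴.
T_max = τ_allow·J/r = 7.43×10^7 × 4.786×10^-4 / 0.133 = 267400 N·m.
ω = 2π·3.88 = 24.38 rad/s, so P_max = T_max·ω = 6.519×10^6 W.

6520 kW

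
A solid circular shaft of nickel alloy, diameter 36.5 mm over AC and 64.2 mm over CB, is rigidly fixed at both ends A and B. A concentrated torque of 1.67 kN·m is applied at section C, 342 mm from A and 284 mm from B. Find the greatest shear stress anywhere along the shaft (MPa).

29.6 MPa

Compatibility: T_A·a/J_AC = T_B·b/J_CB with T_A + T_B = T₀.
J_AC = 1.74×10^-7 m⁴, J_CB = 1.67×10^-6 m⁴, so T_A = T₀·(J_AC/a)/((J_AC/a)+(J_CB/b)) = 133.3 N·m, T_B = 1537 N·m.
τ in each portion: τ_AC = 1.40×10^7 Pa, τ_CB = 2.96×10^7 Pa; maximum is in CB.
τ_max = T_CB·r/J = 1537·0.0321/1.67×10^-6 = 2.958×10^7 Pa.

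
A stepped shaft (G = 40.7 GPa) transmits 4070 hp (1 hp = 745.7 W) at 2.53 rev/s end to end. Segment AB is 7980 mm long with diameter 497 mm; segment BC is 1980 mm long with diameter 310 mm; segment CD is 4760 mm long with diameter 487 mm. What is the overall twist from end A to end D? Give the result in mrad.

20.5 mrad

ω = 2π·2.53 = 15.90 rad/s, so T = P/ω = 4070×745.7 / 15.90 = 190900 N·m.
J_AB = π(0.497)⁴/32 = 5.99×10^-3 m⁴; J_BC = π(0.310)⁴/32 = 9.07×10^-4 m⁴; J_CD = π(0.487)⁴/32 = 5.52×10^-3 m⁴.
θ = (T/G)·Σ L_i/J_i = (190900/40.7×10⁹)·(7.98/5.99×10^-3 + 1.98/9.07×10^-4 + 4.76/5.52×10^-3) = 0.02054 rad.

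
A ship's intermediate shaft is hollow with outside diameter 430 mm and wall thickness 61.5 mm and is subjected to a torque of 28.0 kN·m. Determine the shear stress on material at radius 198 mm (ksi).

J = π(d_o⁴ − d_i⁴)/32 = π(0.430⁴ − 0.307⁴)/32 = 2.484×10^-3 m⁴.
Shear stress varies linearly with radius: τ = T·r/J = 28000 × 0.198 / 2.484×10^-3 = 2.232×10^6 Pa.

0.324 ksi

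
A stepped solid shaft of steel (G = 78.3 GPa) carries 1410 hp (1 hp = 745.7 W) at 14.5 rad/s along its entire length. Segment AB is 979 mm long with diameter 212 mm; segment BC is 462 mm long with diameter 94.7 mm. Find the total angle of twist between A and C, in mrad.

58.8 mrad

ω = 14.5 rad/s, so T = P/ω = 1410×745.7 / 14.50 = 72510 N·m.
J_AB = π(0.212)⁴/32 = 1.98×10^-4 m⁴; J_BC = π(0.0947)⁴/32 = 7.90×10^-6 m⁴.
θ = (T/G)·Σ L_i/J_i = (72510/78.3×10⁹)·(0.979/1.98×10^-4 + 0.462/7.90×10^-6) = 0.05876 rad.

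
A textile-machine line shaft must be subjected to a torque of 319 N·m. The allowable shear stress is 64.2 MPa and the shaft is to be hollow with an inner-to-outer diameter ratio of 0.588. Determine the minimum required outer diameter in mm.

For a hollow shaft with d_i/d_o = 0.588: τ_max = 16T/(π d_o³ (1−k⁴)), so d_o = [16T/(π τ_allow (1−k⁴))]^(1/3) = [16·319.0/(π·6.42×10^7·0.8805)]^(1/3) = 0.03063 m.

30.6 mm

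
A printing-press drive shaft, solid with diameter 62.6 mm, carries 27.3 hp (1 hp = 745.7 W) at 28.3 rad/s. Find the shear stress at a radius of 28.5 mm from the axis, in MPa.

13.6 MPa

ω = 28.3 rad/s, so T = P/ω = 27.3×745.7 / 28.30 = 719.4 N·m.
J = πd⁴/32 = π(0.0626)⁴/32 = 1.508×10^-6 m⁴.
Shear stress varies linearly with radius: τ = T·r/J = 719.4 × 0.0285 / 1.508×10^-6 = 1.360×10^7 Pa.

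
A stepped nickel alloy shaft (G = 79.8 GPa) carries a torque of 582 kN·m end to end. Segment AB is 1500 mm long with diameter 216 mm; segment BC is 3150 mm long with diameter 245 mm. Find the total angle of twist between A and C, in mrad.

116 mrad

J_AB = π(0.216)⁴/32 = 2.14×10^-4 m⁴; J_BC = π(0.245)⁴/32 = 3.54×10^-4 m⁴.
θ = (T/G)·Σ L_i/J_i = (582000/79.8×10⁹)·(1.50/2.14×10^-4 + 3.15/3.54×10^-4) = 0.1161 rad.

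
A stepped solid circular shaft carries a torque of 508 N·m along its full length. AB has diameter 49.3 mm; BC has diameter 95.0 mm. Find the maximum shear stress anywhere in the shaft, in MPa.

Under the same torque, τ_max = 16T/(πd³) is largest where d is smallest — segment AB (d = 49.3 mm).
τ_max = 16·508.0/(π·(0.0493)³) = 2.159×10^7 Pa.

21.6 MPa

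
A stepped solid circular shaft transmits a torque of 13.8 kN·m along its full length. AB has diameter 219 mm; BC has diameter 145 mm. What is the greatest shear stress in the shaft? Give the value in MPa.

23.1 MPa

Under the same torque, τ_max = 16T/(πd³) is largest where d is smallest — segment BC (d = 145 mm).
τ_max = 16·13800/(π·(0.145)³) = 2.305×10^7 Pa.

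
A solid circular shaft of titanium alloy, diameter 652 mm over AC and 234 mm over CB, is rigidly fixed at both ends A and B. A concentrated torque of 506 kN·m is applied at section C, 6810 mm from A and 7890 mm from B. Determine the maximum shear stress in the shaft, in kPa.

9170 kPa

Compatibility: T_A·a/J_AC = T_B·b/J_CB with T_A + T_B = T₀.
J_AC = 0.0177 m⁴, J_CB = 2.94×10^-4 m⁴, so T_A = T₀·(J_AC/a)/((J_AC/a)+(J_CB/b)) = 498900 N·m, T_B = 7144 N·m.
τ in each portion: τ_AC = 9.17×10^6 Pa, τ_CB = 2.84×10^6 Pa; maximum is in AC.
τ_max = T_AC·r/J = 498900·0.326/0.0177 = 9.166×10^6 Pa.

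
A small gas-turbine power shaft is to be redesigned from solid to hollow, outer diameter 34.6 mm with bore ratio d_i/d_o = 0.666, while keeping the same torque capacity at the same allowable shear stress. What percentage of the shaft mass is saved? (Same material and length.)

Equal τ_max and T ⇒ the solid shaft needs d_s³ = d_o³(1−k⁴), so d_s = 34.6·(1−0.666⁴)^(1/3) = 32.16 mm.
Area ratio A_h/A_s = d_o²(1−k²)/d_s² = (1−k²)/(1−k⁴)^(2/3) = 0.6439.
Mass saving = 1 − 0.6439 = 35.6 %.

35.6 %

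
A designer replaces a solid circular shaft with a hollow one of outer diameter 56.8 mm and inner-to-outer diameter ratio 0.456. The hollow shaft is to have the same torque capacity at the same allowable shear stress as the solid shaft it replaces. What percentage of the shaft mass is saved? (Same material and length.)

Equal τ_max and T ⇒ the solid shaft needs d_s³ = d_o³(1−k⁴), so d_s = 56.8·(1−0.456⁴)^(1/3) = 55.97 mm.
Area ratio A_h/A_s = d_o²(1−k²)/d_s² = (1−k²)/(1−k⁴)^(2/3) = 0.8158.
Mass saving = 1 − 0.8158 = 18.4 %.

18.4 %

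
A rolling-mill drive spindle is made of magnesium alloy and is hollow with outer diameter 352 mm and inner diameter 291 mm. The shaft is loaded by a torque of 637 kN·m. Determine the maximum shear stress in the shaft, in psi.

J = π(d_o⁴ − d_i⁴)/32 = π(0.352⁴ − 0.291⁴)/32 = 8.032×10^-4 m⁴.
τ_max = T·r/J = 637000 × 0.176 / 8.032×10^-4 = 1.396×10^8 Pa.

20200 psi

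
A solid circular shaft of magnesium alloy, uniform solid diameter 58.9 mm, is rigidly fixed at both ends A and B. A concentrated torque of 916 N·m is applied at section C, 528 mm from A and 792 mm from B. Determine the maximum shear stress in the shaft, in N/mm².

13.7 N/mm²

With uniform GJ and both ends fixed, compatibility θ_AC = θ_CB gives T_A·a = T_B·b, together with T_A + T_B = T₀.
T_A = T₀·b/(a+b) = 916.0·792/1320 = 549.6 N·m; T_B = 366.4 N·m.
τ in each portion: τ_AC = 1.37×10^7 Pa, τ_CB = 9.13×10^6 Pa; maximum is in AC.
τ_max = T_AC·r/J = 549.6·0.0295/1.18×10^-6 = 1.370×10^7 Pa.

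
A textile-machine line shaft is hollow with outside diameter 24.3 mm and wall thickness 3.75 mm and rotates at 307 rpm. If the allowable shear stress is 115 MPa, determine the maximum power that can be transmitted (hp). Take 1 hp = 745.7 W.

J = π(d_o⁴ − d_i⁴)/32 = π(0.0243⁴ − 0.0168⁴)/32 = 2.641×10^-8 m⁴.
T_max = τ_allow·J/r = 1.15×10^8 × 2.641×10^-8 / 0.0122 = 250.0 N·m.
ω = 2π·307/60 = 32.15 rad/s, so P_max = T_max·ω = 8037 W.

10.8 hp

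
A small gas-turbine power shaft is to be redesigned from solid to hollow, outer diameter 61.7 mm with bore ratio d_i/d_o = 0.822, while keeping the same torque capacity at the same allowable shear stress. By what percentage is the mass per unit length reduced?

51.3 %

Equal τ_max and T ⇒ the solid shaft needs d_s³ = d_o³(1−k⁴), so d_s = 61.7·(1−0.822⁴)^(1/3) = 50.35 mm.
Area ratio A_h/A_s = d_o²(1−k²)/d_s² = (1−k²)/(1−k⁴)^(2/3) = 0.4870.
Mass saving = 1 − 0.4870 = 51.3 %.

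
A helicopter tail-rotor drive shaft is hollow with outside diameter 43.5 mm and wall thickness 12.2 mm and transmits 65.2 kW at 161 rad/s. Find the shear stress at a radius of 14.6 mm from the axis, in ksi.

2.53 ksi

ω = 161 rad/s, so T = P/ω = 65.2×10³ / 161.0 = 405.0 N·m.
J = π(d_o⁴ − d_i⁴)/32 = π(0.0435⁴ − 0.0191⁴)/32 = 3.385×10^-7 m⁴.
Shear stress varies linearly with radius: τ = T·r/J = 405.0 × 0.0146 / 3.385×10^-7 = 1.747×10^7 Pa.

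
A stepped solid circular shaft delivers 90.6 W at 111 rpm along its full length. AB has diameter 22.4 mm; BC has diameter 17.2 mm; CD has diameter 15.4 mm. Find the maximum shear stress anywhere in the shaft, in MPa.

10.9 MPa

ω = 2π·111/60 = 11.62 rad/s, so T = P/ω = 90.6 / 11.62 = 7.794 N·m.
Under the same torque, τ_max = 16T/(πd³) is largest where d is smallest — segment CD (d = 15.4 mm).
τ_max = 16·7.794/(π·(0.0154)³) = 1.087×10^7 Pa.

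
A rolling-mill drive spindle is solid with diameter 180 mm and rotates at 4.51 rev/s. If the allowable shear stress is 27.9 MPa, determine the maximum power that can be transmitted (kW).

J = πd⁴/32 = π(0.180)⁴/32 = 1.031×10^-4 m⁴.
T_max = τ_allow·J/r = 2.79×10^7 × 1.031×10^-4 / 0.0900 = 31950 N·m.
ω = 2π·4.51 = 28.34 rad/s, so P_max = T_max·ω = 9.053×10^5 W.

905 kW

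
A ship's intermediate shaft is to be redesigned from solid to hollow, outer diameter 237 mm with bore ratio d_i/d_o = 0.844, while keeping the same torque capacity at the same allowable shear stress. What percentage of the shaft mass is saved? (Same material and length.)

Equal τ_max and T ⇒ the solid shaft needs d_s³ = d_o³(1−k⁴), so d_s = 237·(1−0.844⁴)^(1/3) = 187.2 mm.
Area ratio A_h/A_s = d_o²(1−k²)/d_s² = (1−k²)/(1−k⁴)^(2/3) = 0.4612.
Mass saving = 1 − 0.4612 = 53.9 %.

53.9 %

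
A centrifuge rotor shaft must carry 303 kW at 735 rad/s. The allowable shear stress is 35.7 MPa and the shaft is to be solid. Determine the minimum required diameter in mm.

38.9 mm

ω = 735 rad/s, so T = P/ω = 303×10³ / 735.0 = 412.2 N·m.
For a solid shaft τ_max = 16T/(πd³), so d = (16T/(π τ_allow))^(1/3) = (16·412.2/(π·3.57×10^7))^(1/3) = 0.03889 m.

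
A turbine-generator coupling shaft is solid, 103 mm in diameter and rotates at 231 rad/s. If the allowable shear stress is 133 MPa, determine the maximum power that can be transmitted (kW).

6590 kW

J = πd⁴/32 = π(0.103)⁴/32 = 1.105×10^-5 m⁴.
T_max = τ_allow·J/r = 1.33×10^8 × 1.105×10^-5 / 0.0515 = 28540 N·m.
ω = 231 rad/s, so P_max = T_max·ω = 6.592×10^6 W.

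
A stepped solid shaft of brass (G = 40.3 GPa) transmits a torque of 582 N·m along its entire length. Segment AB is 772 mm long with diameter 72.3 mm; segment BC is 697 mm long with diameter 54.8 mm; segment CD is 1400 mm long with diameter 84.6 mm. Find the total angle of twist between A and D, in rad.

J_AB = π(0.0723)⁴/32 = 2.68×10^-6 m⁴; J_BC = π(0.0548)⁴/32 = 8.85×10^-7 m⁴; J_CD = π(0.0846)⁴/32 = 5.03×10^-6 m⁴.
θ = (T/G)·Σ L_i/J_i = (582.0/40.3×10⁹)·(0.772/2.68×10^-6 + 0.697/8.85×10^-7 + 1.40/5.03×10^-6) = 0.01955 rad.

0.0195 rad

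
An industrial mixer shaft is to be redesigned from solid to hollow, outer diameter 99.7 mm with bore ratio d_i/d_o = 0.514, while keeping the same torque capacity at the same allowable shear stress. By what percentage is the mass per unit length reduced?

Equal τ_max and T ⇒ the solid shaft needs d_s³ = d_o³(1−k⁴), so d_s = 99.7·(1−0.514⁴)^(1/3) = 97.32 mm.
Area ratio A_h/A_s = d_o²(1−k²)/d_s² = (1−k²)/(1−k⁴)^(2/3) = 0.7722.
Mass saving = 1 − 0.7722 = 22.8 %.

22.8 %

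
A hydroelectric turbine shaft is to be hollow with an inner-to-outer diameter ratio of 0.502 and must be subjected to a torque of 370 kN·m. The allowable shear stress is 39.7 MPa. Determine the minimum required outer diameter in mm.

370 mm

For a hollow shaft with d_i/d_o = 0.502: τ_max = 16T/(π d_o³ (1−k⁴)), so d_o = [16T/(π τ_allow (1−k⁴))]^(1/3) = [16·370000/(π·3.97×10^7·0.9365)]^(1/3) = 0.3701 m.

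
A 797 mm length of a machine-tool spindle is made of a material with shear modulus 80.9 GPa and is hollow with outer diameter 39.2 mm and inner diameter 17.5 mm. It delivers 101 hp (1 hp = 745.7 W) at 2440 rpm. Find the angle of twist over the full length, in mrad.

13.0 mrad

ω = 2π·2440/60 = 255.5 rad/s, so T = P/ω = 101×745.7 / 255.5 = 294.8 N·m.
J = π(d_o⁴ − d_i⁴)/32 = π(0.0392⁴ − 0.0175⁴)/32 = 2.226×10^-7 m⁴.
θ = T·L/(G·J) = 294.8 × 0.797 / (80.9×10⁹ × 2.226×10^-7) = 0.01304 rad.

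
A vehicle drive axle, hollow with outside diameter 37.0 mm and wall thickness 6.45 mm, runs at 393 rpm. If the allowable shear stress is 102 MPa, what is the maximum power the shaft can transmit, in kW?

34.2 kW

J = π(d_o⁴ − d_i⁴)/32 = π(0.0370⁴ − 0.0241⁴)/32 = 1.509×10^-7 m⁴.
T_max = τ_allow·J/r = 1.02×10^8 × 1.509×10^-7 / 0.0185 = 831.9 N·m.
ω = 2π·393/60 = 41.15 rad/s, so P_max = T_max·ω = 3.424×10^4 W.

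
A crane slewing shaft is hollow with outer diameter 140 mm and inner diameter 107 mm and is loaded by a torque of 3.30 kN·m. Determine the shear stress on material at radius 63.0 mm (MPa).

8.37 MPa

J = π(d_o⁴ − d_i⁴)/32 = π(0.140⁴ − 0.107⁴)/32 = 2.485×10^-5 m⁴.
Shear stress varies linearly with radius: τ = T·r/J = 3300 × 0.0630 / 2.485×10^-5 = 8.368×10^6 Pa.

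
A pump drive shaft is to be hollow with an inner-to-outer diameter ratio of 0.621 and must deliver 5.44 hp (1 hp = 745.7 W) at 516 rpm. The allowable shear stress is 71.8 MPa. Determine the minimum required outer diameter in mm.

18.4 mm

ω = 2π·516/60 = 54.04 rad/s, so T = P/ω = 5.44×745.7 / 54.04 = 75.07 N·m.
For a hollow shaft with d_i/d_o = 0.621: τ_max = 16T/(π d_o³ (1−k⁴)), so d_o = [16T/(π τ_allow (1−k⁴))]^(1/3) = [16·75.07/(π·7.18×10^7·0.8513)]^(1/3) = 0.01843 m.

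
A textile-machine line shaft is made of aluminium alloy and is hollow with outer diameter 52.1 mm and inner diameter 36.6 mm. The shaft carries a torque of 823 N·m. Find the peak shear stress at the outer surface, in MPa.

39.2 MPa

J = π(d_o⁴ − d_i⁴)/32 = π(0.0521⁴ − 0.0366⁴)/32 = 5.472×10^-7 m⁴.
τ_max = T·r/J = 823.0 × 0.0261 / 5.472×10^-7 = 3.918×10^7 Pa.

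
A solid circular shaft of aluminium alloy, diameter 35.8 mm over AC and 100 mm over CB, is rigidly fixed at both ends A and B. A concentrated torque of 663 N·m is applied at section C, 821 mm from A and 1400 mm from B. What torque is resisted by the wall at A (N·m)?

Compatibility: T_A·a/J_AC = T_B·b/J_CB with T_A + T_B = T₀.
J_AC = 1.61×10^-7 m⁴, J_CB = 9.82×10^-6 m⁴, so T_A = T₀·(J_AC/a)/((J_AC/a)+(J_CB/b)) = 18.06 N·m, T_B = 644.9 N·m.

18.1 N·m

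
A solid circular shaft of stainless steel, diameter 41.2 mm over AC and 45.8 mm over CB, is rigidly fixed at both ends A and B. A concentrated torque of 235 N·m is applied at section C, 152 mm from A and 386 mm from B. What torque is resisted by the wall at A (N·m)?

Compatibility: T_A·a/J_AC = T_B·b/J_CB with T_A + T_B = T₀.
J_AC = 2.83×10^-7 m⁴, J_CB = 4.32×10^-7 m⁴, so T_A = T₀·(J_AC/a)/((J_AC/a)+(J_CB/b)) = 146.8 N·m, T_B = 88.25 N·m.

147 N·m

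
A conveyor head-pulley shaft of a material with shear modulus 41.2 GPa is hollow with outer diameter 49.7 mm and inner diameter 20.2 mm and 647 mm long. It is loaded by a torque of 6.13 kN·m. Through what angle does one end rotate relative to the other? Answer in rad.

0.165 rad

J = π(d_o⁴ − d_i⁴)/32 = π(0.0497⁴ − 0.0202⁴)/32 = 5.827×10^-7 m⁴.
θ = T·L/(G·J) = 6130 × 0.647 / (41.2×10⁹ × 5.827×10^-7) = 0.1652 rad.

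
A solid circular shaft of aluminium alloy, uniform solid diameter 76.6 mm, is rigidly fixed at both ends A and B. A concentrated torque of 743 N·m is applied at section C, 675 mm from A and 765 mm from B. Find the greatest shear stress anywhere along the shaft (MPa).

4.47 MPa

With uniform GJ and both ends fixed, compatibility θ_AC = θ_CB gives T_A·a = T_B·b, together with T_A + T_B = T₀.
T_A = T₀·b/(a+b) = 743.0·765/1440 = 394.7 N·m; T_B = 348.3 N·m.
τ in each portion: τ_AC = 4.47×10^6 Pa, τ_CB = 3.95×10^6 Pa; maximum is in AC.
τ_max = T_AC·r/J = 394.7·0.0383/3.38×10^-6 = 4.473×10^6 Pa.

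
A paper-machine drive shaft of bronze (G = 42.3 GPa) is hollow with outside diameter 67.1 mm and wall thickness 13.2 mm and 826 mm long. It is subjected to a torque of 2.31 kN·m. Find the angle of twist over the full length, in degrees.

J = π(d_o⁴ − d_i⁴)/32 = π(0.0671⁴ − 0.0407⁴)/32 = 1.721×10^-6 m⁴.
θ = T·L/(G·J) = 2310 × 0.826 / (42.3×10⁹ × 1.721×10^-6) = 0.02621 rad.

1.50°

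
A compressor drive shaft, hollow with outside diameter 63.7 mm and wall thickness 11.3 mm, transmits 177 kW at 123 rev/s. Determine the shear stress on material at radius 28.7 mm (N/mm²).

ω = 2π·123 = 772.8 rad/s, so T = P/ω = 177×10³ / 772.8 = 229.0 N·m.
J = π(d_o⁴ − d_i⁴)/32 = π(0.0637⁴ − 0.0411⁴)/32 = 1.336×10^-6 m⁴.
Shear stress varies linearly with radius: τ = T·r/J = 229.0 × 0.0287 / 1.336×10^-6 = 4.919×10^6 Pa.

4.92 N/mm²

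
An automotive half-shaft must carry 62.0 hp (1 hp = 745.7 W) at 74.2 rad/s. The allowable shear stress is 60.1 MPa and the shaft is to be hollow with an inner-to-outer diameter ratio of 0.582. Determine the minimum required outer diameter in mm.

ω = 74.2 rad/s, so T = P/ω = 62.0×745.7 / 74.20 = 623.1 N·m.
For a hollow shaft with d_i/d_o = 0.582: τ_max = 16T/(π d_o³ (1−k⁴)), so d_o = [16T/(π τ_allow (1−k⁴))]^(1/3) = [16·623.1/(π·6.01×10^7·0.8853)]^(1/3) = 0.03907 m.

39.1 mm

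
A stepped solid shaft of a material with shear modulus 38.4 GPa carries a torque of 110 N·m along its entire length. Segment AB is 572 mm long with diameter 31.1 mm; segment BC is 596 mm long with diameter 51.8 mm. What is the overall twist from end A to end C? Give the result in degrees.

J_AB = π(0.0311)⁴/32 = 9.18×10^-8 m⁴; J_BC = π(0.0518)⁴/32 = 7.07×10^-7 m⁴.
θ = (T/G)·Σ L_i/J_i = (110.0/38.4×10⁹)·(0.572/9.18×10^-8 + 0.596/7.07×10^-7) = 0.02026 rad.

1.16°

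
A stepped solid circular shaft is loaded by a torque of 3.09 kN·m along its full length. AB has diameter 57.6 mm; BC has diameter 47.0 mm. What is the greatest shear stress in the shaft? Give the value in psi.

22000 psi

Under the same torque, τ_max = 16T/(πd³) is largest where d is smallest — segment BC (d = 47.0 mm).
τ_max = 16·3090/(π·(0.0470)³) = 1.516×10^8 Pa.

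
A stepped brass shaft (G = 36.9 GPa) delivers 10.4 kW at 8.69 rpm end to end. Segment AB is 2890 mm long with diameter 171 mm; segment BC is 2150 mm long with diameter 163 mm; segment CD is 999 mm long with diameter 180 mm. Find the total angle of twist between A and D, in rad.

ω = 2π·8.69/60 = 0.9100 rad/s, so T = P/ω = 10.4×10³ / 0.9100 = 11430 N·m.
J_AB = π(0.171)⁴/32 = 8.39×10^-5 m⁴; J_BC = π(0.163)⁴/32 = 6.93×10^-5 m⁴; J_CD = π(0.180)⁴/32 = 1.03×10^-4 m⁴.
θ = (T/G)·Σ L_i/J_i = (11430/36.9×10⁹)·(2.89/8.39×10^-5 + 2.15/6.93×10^-5 + 0.999/1.03×10^-4) = 0.02327 rad.

0.0233 rad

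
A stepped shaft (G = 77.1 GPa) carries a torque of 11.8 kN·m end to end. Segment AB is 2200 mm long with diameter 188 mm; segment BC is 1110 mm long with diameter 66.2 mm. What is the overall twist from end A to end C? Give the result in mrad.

J_AB = π(0.188)⁴/32 = 1.23×10^-4 m⁴; J_BC = π(0.0662)⁴/32 = 1.89×10^-6 m⁴.
θ = (T/G)·Σ L_i/J_i = (11800/77.1×10⁹)·(2.20/1.23×10^-4 + 1.11/1.89×10^-6) = 0.09284 rad.

92.8 mrad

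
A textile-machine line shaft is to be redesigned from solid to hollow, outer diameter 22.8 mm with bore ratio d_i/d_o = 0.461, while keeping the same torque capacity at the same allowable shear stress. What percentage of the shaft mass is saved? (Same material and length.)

18.8 %

Equal τ_max and T ⇒ the solid shaft needs d_s³ = d_o³(1−k⁴), so d_s = 22.8·(1−0.461⁴)^(1/3) = 22.45 mm.
Area ratio A_h/A_s = d_o²(1−k²)/d_s² = (1−k²)/(1−k⁴)^(2/3) = 0.8121.
Mass saving = 1 − 0.8121 = 18.8 %.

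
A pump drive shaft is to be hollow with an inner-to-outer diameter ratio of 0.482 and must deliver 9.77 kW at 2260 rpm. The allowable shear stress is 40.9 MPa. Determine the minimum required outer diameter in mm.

17.6 mm

ω = 2π·2260/60 = 236.7 rad/s, so T = P/ω = 9.77×10³ / 236.7 = 41.28 N·m.
For a hollow shaft with d_i/d_o = 0.482: τ_max = 16T/(π d_o³ (1−k⁴)), so d_o = [16T/(π τ_allow (1−k⁴))]^(1/3) = [16·41.28/(π·4.09×10^7·0.9460)]^(1/3) = 0.01758 m.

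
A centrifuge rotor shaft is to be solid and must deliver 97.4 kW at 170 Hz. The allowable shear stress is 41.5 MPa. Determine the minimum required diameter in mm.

22.4 mm

ω = 2π·170 = 1068 rad/s, so T = P/ω = 97.4×10³ / 1068 = 91.19 N·m.
For a solid shaft τ_max = 16T/(πd³), so d = (16T/(π τ_allow))^(1/3) = (16·91.19/(π·4.15×10^7))^(1/3) = 0.02237 m.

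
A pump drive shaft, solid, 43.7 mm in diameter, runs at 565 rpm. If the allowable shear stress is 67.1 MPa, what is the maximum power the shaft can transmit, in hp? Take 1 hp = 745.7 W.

J = πd⁴/32 = π(0.0437)⁴/32 = 3.580×10^-7 m⁴.
T_max = τ_allow·J/r = 6.71×10^7 × 3.580×10^-7 / 0.0219 = 1100 N·m.
ω = 2π·565/60 = 59.17 rad/s, so P_max = T_max·ω = 6.505×10^4 W.

87.2 hp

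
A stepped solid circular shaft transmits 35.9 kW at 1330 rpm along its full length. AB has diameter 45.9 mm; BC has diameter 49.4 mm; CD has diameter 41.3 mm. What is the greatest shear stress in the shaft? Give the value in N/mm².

ω = 2π·1330/60 = 139.3 rad/s, so T = P/ω = 35.9×10³ / 139.3 = 257.8 N·m.
Under the same torque, τ_max = 16T/(πd³) is largest where d is smallest — segment CD (d = 41.3 mm).
τ_max = 16·257.8/(π·(0.0413)³) = 1.864×10^7 Pa.

18.6 N/mm²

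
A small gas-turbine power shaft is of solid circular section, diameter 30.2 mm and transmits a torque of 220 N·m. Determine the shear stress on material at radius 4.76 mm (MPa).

12.8 MPa

J = πd⁴/32 = π(0.0302)⁴/32 = 8.166×10^-8 m⁴.
Shear stress varies linearly with radius: τ = T·r/J = 220.0 × 0.00476 / 8.166×10^-8 = 1.282×10^7 Pa.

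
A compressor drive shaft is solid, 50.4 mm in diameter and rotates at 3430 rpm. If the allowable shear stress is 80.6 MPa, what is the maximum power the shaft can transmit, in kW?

J = πd⁴/32 = π(0.0504)⁴/32 = 6.335×10^-7 m⁴.
T_max = τ_allow·J/r = 8.06×10^7 × 6.335×10^-7 / 0.0252 = 2026 N·m.
ω = 2π·3430/60 = 359.2 rad/s, so P_max = T_max·ω = 7.277×10^5 W.

728 kW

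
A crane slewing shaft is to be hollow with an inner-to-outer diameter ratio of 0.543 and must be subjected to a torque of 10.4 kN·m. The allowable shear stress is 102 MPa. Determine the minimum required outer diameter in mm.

82.9 mm

For a hollow shaft with d_i/d_o = 0.543: τ_max = 16T/(π d_o³ (1−k⁴)), so d_o = [16T/(π τ_allow (1−k⁴))]^(1/3) = [16·10400/(π·1.02×10^8·0.9131)]^(1/3) = 0.08285 m.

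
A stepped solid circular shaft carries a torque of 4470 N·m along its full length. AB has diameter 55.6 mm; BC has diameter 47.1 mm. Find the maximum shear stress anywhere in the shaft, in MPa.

218 MPa

Under the same torque, τ_max = 16T/(πd³) is largest where d is smallest — segment BC (d = 47.1 mm).
τ_max = 16·4470/(π·(0.0471)³) = 2.179×10^8 Pa.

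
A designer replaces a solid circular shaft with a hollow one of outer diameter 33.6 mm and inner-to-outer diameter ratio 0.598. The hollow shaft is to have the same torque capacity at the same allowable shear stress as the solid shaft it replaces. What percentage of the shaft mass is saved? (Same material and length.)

Equal τ_max and T ⇒ the solid shaft needs d_s³ = d_o³(1−k⁴), so d_s = 33.6·(1−0.598⁴)^(1/3) = 32.10 mm.
Area ratio A_h/A_s = d_o²(1−k²)/d_s² = (1−k²)/(1−k⁴)^(2/3) = 0.7038.
Mass saving = 1 − 0.7038 = 29.6 %.

29.6 %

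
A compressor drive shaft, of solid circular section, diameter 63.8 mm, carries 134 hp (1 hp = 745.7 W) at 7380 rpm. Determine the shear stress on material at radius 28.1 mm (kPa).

ω = 2π·7380/60 = 772.8 rad/s, so T = P/ω = 134×745.7 / 772.8 = 129.3 N·m.
J = πd⁴/32 = π(0.0638)⁴/32 = 1.627×10^-6 m⁴.
Shear stress varies linearly with radius: τ = T·r/J = 129.3 × 0.0281 / 1.627×10^-6 = 2.234×10^6 Pa.

2230 kPa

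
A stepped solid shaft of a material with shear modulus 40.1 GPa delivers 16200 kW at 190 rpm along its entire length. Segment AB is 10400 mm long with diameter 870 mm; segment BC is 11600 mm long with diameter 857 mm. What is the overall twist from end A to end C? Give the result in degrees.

0.470°

ω = 2π·190/60 = 19.90 rad/s, so T = P/ω = 16200×10³ / 19.90 = 814200 N·m.
J_AB = π(0.870)⁴/32 = 0.0562 m⁴; J_BC = π(0.857)⁴/32 = 0.0530 m⁴.
θ = (T/G)·Σ L_i/J_i = (814200/40.1×10⁹)·(10.4/0.0562 + 11.6/0.0530) = 8.202×10^-3 rad.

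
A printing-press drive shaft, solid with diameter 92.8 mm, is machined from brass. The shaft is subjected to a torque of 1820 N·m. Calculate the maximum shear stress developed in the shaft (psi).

1680 psi

J = πd⁴/32 = π(0.0928)⁴/32 = 7.281×10^-6 m⁴.
τ_max = T·r/J = 1820 × 0.0464 / 7.281×10^-6 = 1.160×10^7 Pa.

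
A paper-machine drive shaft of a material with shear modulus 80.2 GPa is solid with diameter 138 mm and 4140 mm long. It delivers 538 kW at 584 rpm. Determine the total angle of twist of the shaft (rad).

0.0128 rad

ω = 2π·584/60 = 61.16 rad/s, so T = P/ω = 538×10³ / 61.16 = 8797 N·m.
J = πd⁴/32 = π(0.138)⁴/32 = 3.561×10^-5 m⁴.
θ = T·L/(G·J) = 8797 × 4.14 / (80.2×10⁹ × 3.561×10^-5) = 0.01275 rad.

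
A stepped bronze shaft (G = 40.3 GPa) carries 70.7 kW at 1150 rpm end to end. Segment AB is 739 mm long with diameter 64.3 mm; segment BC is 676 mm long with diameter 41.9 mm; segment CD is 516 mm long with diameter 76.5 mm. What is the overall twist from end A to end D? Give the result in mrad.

ω = 2π·1150/60 = 120.4 rad/s, so T = P/ω = 70.7×10³ / 120.4 = 587.1 N·m.
J_AB = π(0.0643)⁴/32 = 1.68×10^-6 m⁴; J_BC = π(0.0419)⁴/32 = 3.03×10^-7 m⁴; J_CD = π(0.0765)⁴/32 = 3.36×10^-6 m⁴.
θ = (T/G)·Σ L_i/J_i = (587.1/40.3×10⁹)·(0.739/1.68×10^-6 + 0.676/3.03×10^-7 + 0.516/3.36×10^-6) = 0.04120 rad.

41.2 mrad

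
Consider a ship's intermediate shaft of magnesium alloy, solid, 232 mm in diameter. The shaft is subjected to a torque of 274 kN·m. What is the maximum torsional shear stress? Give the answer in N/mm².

112 N/mm²

J = πd⁴/32 = π(0.232)⁴/32 = 2.844×10^-4 m⁴.
τ_max = T·r/J = 274000 × 0.116 / 2.844×10^-4 = 1.118×10^8 Pa.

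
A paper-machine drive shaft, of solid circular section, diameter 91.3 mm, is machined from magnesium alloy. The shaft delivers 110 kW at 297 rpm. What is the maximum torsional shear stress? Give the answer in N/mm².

23.7 N/mm²

ω = 2π·297/60 = 31.10 rad/s, so T = P/ω = 110×10³ / 31.10 = 3537 N·m.
J = πd⁴/32 = π(0.0913)⁴/32 = 6.822×10^-6 m⁴.
τ_max = T·r/J = 3537 × 0.0456 / 6.822×10^-6 = 2.367×10^7 Pa.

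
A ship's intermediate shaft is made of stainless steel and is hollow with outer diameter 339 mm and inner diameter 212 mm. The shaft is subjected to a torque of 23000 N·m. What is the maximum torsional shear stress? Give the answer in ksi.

J = π(d_o⁴ − d_i⁴)/32 = π(0.339⁴ − 0.212⁴)/32 = 1.098×10^-3 m⁴.
τ_max = T·r/J = 23000 × 0.170 / 1.098×10^-3 = 3.550×10^6 Pa.

0.515 ksi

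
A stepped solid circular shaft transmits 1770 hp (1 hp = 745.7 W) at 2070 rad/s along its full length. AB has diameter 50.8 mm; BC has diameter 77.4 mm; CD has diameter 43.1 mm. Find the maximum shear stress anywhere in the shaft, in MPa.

40.6 MPa

ω = 2070 rad/s, so T = P/ω = 1770×745.7 / 2070 = 637.6 N·m.
Under the same torque, τ_max = 16T/(πd³) is largest where d is smallest — segment CD (d = 43.1 mm).
τ_max = 16·637.6/(π·(0.0431)³) = 4.056×10^7 Pa.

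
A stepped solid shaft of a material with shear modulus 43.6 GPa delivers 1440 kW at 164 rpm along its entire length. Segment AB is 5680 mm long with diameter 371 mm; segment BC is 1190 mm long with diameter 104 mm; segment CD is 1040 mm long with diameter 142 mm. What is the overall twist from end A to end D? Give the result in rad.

ω = 2π·164/60 = 17.17 rad/s, so T = P/ω = 1440×10³ / 17.17 = 83850 N·m.
J_AB = π(0.371)⁴/32 = 1.86×10^-3 m⁴; J_BC = π(0.104)⁴/32 = 1.15×10^-5 m⁴; J_CD = π(0.142)⁴/32 = 3.99×10^-5 m⁴.
θ = (T/G)·Σ L_i/J_i = (83850/43.6×10⁹)·(5.68/1.86×10^-3 + 1.19/1.15×10^-5 + 1.04/3.99×10^-5) = 0.2552 rad.

0.255 rad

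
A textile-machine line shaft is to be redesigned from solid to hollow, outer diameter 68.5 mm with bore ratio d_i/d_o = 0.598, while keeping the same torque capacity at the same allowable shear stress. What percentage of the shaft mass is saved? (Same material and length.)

Equal τ_max and T ⇒ the solid shaft needs d_s³ = d_o³(1−k⁴), so d_s = 68.5·(1−0.598⁴)^(1/3) = 65.45 mm.
Area ratio A_h/A_s = d_o²(1−k²)/d_s² = (1−k²)/(1−k⁴)^(2/3) = 0.7038.
Mass saving = 1 − 0.7038 = 29.6 %.

29.6 %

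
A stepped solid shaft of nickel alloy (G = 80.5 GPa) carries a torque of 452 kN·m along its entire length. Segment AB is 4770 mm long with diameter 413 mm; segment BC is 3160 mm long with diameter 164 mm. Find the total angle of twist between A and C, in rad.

J_AB = π(0.413)⁴/32 = 2.86×10^-3 m⁴; J_BC = π(0.164)⁴/32 = 7.10×10^-5 m⁴.
θ = (T/G)·Σ L_i/J_i = (452000/80.5×10⁹)·(4.77/2.86×10^-3 + 3.16/7.10×10^-5) = 0.2592 rad.

0.259 rad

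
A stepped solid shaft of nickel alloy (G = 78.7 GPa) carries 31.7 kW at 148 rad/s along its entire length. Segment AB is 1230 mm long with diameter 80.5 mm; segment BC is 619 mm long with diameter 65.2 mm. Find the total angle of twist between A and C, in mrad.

1.76 mrad

ω = 148 rad/s, so T = P/ω = 31.7×10³ / 148.0 = 214.2 N·m.
J_AB = π(0.0805)⁴/32 = 4.12×10^-6 m⁴; J_BC = π(0.0652)⁴/32 = 1.77×10^-6 m⁴.
θ = (T/G)·Σ L_i/J_i = (214.2/78.7×10⁹)·(1.23/4.12×10^-6 + 0.619/1.77×10^-6) = 1.762×10^-3 rad.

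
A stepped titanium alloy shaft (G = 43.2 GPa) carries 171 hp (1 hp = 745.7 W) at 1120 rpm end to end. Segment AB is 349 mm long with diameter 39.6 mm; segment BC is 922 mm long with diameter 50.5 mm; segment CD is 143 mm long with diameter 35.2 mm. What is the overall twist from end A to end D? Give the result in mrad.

ω = 2π·1120/60 = 117.3 rad/s, so T = P/ω = 171×745.7 / 117.3 = 1087 N·m.
J_AB = π(0.0396)⁴/32 = 2.41×10^-7 m⁴; J_BC = π(0.0505)⁴/32 = 6.39×10^-7 m⁴; J_CD = π(0.0352)⁴/32 = 1.51×10^-7 m⁴.
θ = (T/G)·Σ L_i/J_i = (1087/43.2×10⁹)·(0.349/2.41×10^-7 + 0.922/6.39×10^-7 + 0.143/1.51×10^-7) = 0.09660 rad.

96.6 mrad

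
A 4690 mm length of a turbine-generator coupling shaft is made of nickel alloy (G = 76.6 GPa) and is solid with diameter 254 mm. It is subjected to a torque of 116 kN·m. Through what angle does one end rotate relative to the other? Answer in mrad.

17.4 mrad

J = πd⁴/32 = π(0.254)⁴/32 = 4.086×10^-4 m⁴.
θ = T·L/(G·J) = 116000 × 4.69 / (76.6×10⁹ × 4.086×10^-4) = 0.01738 rad.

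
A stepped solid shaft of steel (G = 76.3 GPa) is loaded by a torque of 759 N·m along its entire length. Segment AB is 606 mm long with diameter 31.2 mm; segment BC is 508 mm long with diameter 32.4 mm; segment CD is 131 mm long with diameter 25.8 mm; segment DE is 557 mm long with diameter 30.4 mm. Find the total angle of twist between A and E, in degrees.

11.9°

J_AB = π(0.0312)⁴/32 = 9.30×10^-8 m⁴; J_BC = π(0.0324)⁴/32 = 1.08×10^-7 m⁴; J_CD = π(0.0258)⁴/32 = 4.35×10^-8 m⁴; J_DE = π(0.0304)⁴/32 = 8.38×10^-8 m⁴.
θ = (T/G)·Σ L_i/J_i = (759.0/76.3×10⁹)·(0.606/9.30×10^-8 + 0.508/1.08×10^-7 + 0.131/4.35×10^-8 + 0.557/8.38×10^-8) = 0.2075 rad.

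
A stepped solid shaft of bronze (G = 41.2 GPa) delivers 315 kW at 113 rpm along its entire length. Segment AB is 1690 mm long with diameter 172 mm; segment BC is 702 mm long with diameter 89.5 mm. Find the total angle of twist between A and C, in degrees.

ω = 2π·113/60 = 11.83 rad/s, so T = P/ω = 315×10³ / 11.83 = 26620 N·m.
J_AB = π(0.172)⁴/32 = 8.59×10^-5 m⁴; J_BC = π(0.0895)⁴/32 = 6.30×10^-6 m⁴.
θ = (T/G)·Σ L_i/J_i = (26620/41.2×10⁹)·(1.69/8.59×10^-5 + 0.702/6.30×10^-6) = 0.08471 rad.

4.85°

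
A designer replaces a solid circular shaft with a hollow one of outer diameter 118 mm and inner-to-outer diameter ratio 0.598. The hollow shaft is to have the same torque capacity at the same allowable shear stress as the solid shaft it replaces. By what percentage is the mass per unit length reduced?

Equal τ_max and T ⇒ the solid shaft needs d_s³ = d_o³(1−k⁴), so d_s = 118·(1−0.598⁴)^(1/3) = 112.7 mm.
Area ratio A_h/A_s = d_o²(1−k²)/d_s² = (1−k²)/(1−k⁴)^(2/3) = 0.7038.
Mass saving = 1 − 0.7038 = 29.6 %.

29.6 %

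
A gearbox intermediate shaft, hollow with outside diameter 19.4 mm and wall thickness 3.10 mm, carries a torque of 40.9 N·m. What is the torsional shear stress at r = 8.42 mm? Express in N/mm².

31.5 N/mm²

J = π(d_o⁴ − d_i⁴)/32 = π(0.0194⁴ − 0.0132⁴)/32 = 1.093×10^-8 m⁴.
Shear stress varies linearly with radius: τ = T·r/J = 40.90 × 0.00842 / 1.093×10^-8 = 3.152×10^7 Pa.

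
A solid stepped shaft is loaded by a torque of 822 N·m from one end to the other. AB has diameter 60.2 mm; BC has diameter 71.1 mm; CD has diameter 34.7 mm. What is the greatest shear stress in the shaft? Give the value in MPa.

Under the same torque, τ_max = 16T/(πd³) is largest where d is smallest — segment CD (d = 34.7 mm).
τ_max = 16·822.0/(π·(0.0347)³) = 1.002×10^8 Pa.

100 MPa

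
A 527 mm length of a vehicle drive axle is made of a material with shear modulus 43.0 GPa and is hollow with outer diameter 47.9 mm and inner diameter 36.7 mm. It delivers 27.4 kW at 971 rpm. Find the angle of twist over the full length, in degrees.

ω = 2π·971/60 = 101.7 rad/s, so T = P/ω = 27.4×10³ / 101.7 = 269.5 N·m.
J = π(d_o⁴ − d_i⁴)/32 = π(0.0479⁴ − 0.0367⁴)/32 = 3.387×10^-7 m⁴.
θ = T·L/(G·J) = 269.5 × 0.527 / (43.0×10⁹ × 3.387×10^-7) = 9.750×10^-3 rad.

0.559°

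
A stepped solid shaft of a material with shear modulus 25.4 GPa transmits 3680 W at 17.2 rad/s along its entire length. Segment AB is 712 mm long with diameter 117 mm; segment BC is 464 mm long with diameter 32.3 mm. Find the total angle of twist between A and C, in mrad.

36.9 mrad

ω = 17.2 rad/s, so T = P/ω = 3680 / 17.20 = 214.0 N·m.
J_AB = π(0.117)⁴/32 = 1.84×10^-5 m⁴; J_BC = π(0.0323)⁴/32 = 1.07×10^-7 m⁴.
θ = (T/G)·Σ L_i/J_i = (214.0/25.4×10⁹)·(0.712/1.84×10^-5 + 0.464/1.07×10^-7) = 0.03690 rad.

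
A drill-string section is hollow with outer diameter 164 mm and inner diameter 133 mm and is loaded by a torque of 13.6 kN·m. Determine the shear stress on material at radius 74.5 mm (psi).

J = π(d_o⁴ − d_i⁴)/32 = π(0.164⁴ − 0.133⁴)/32 = 4.030×10^-5 m⁴.
Shear stress varies linearly with radius: τ = T·r/J = 13600 × 0.0745 / 4.030×10^-5 = 2.514×10^7 Pa.

3650 psi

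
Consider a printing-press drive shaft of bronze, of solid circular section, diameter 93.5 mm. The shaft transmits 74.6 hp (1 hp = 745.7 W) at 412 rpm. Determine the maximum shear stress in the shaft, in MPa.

8.03 MPa

ω = 2π·412/60 = 43.14 rad/s, so T = P/ω = 74.6×745.7 / 43.14 = 1289 N·m.
J = πd⁴/32 = π(0.0935)⁴/32 = 7.503×10^-6 m⁴.
τ_max = T·r/J = 1289 × 0.0467 / 7.503×10^-6 = 8.034×10^6 Pa.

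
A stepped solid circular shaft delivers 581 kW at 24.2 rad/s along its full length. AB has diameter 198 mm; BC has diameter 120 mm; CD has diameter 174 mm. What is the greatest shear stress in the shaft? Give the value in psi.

ω = 24.2 rad/s, so T = P/ω = 581×10³ / 24.20 = 24010 N·m.
Under the same torque, τ_max = 16T/(πd³) is largest where d is smallest — segment BC (d = 120 mm).
τ_max = 16·24010/(π·(0.120)³) = 7.076×10^7 Pa.

10300 psi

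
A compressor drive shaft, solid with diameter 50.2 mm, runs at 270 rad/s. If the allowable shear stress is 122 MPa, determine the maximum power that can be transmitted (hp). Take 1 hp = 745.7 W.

J = πd⁴/32 = π(0.0502)⁴/32 = 6.235×10^-7 m⁴.
T_max = τ_allow·J/r = 1.22×10^8 × 6.235×10^-7 / 0.0251 = 3030 N·m.
ω = 270 rad/s, so P_max = T_max·ω = 8.182×10^5 W.

1100 hp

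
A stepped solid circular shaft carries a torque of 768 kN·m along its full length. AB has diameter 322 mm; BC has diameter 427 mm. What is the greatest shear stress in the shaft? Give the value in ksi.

17.0 ksi

Under the same torque, τ_max = 16T/(πd³) is largest where d is smallest — segment AB (d = 322 mm).
τ_max = 16·768000/(π·(0.322)³) = 1.172×10^8 Pa.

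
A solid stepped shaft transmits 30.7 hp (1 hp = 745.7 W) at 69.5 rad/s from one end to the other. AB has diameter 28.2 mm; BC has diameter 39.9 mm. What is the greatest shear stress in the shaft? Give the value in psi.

ω = 69.5 rad/s, so T = P/ω = 30.7×745.7 / 69.50 = 329.4 N·m.
Under the same torque, τ_max = 16T/(πd³) is largest where d is smallest — segment AB (d = 28.2 mm).
τ_max = 16·329.4/(π·(0.0282)³) = 7.481×10^7 Pa.

10800 psi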